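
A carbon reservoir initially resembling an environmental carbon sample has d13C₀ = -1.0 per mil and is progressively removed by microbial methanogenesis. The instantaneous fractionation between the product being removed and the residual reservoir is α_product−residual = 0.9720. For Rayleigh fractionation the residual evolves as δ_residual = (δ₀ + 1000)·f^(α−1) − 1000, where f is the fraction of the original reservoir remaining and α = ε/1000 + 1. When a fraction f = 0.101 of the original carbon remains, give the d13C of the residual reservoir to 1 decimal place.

65.2 per mil

Rayleigh residual: δ_res = (δ₀ + 1000)·f^(α−1) − 1000
α − 1 = -0.02800
f^(α−1) = 0.101^(-0.02800) = 1.066299
δ_res = (-1.0 + 1000) × 1.066299 − 1000 = 1065.233 − 1000 = 65.23 per mil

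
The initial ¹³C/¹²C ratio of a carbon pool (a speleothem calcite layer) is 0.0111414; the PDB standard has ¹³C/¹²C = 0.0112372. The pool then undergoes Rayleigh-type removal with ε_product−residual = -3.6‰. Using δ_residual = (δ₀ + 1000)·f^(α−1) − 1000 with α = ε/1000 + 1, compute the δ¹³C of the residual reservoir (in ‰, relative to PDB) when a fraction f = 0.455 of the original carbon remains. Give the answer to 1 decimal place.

δ₀ = (0.0111414/0.0112372 − 1)×1000 = (0.991475 − 1)×1000 = -8.525‰
α − 1 = ε/1000 = -0.0036
f^(α−1) = 0.455^(-0.0036) = 1.002839
δ_res = (-8.525 + 1000) × 1.002839 − 1000 = 994.289 − 1000 = -5.71‰

-5.7‰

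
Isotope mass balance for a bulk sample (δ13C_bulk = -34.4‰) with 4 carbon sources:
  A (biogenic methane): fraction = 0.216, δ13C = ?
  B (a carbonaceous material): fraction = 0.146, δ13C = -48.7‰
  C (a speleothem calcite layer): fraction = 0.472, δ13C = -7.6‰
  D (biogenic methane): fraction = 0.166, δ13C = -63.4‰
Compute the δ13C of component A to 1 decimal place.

Isotope mass balance: δ_bulk = Σ fᵢ·δᵢ.
-34.4 = 0.216×δ_A + 0.146×(-48.7) + 0.472×(-7.6) + 0.166×(-63.4)
0.216·δ_A = -34.4 − (-21.222) = -13.178
δ_A = -13.178 / 0.216 = -61.01‰

-61.0‰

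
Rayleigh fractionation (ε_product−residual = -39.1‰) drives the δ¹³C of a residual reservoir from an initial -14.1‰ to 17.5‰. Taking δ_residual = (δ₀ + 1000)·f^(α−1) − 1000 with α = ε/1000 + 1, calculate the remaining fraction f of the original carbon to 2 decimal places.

0.45

α − 1 = ε/1000 = -0.0391
(δ_res + 1000)/(δ₀ + 1000) = (17.5 + 1000)/(-14.1 + 1000) = 1017.5/985.9 = 1.032052
f = 1.032052^(1/-0.0391) = exp(ln(1.032052)/-0.0391) = exp(0.03155/-0.0391)
f = exp(-0.8069) = 0.4462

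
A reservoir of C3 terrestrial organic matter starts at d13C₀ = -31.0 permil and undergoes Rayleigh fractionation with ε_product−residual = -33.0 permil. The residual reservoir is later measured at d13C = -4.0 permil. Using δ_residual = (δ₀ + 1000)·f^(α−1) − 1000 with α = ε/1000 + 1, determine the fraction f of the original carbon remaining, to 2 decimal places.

0.43

α − 1 = ε/1000 = -0.0330
(δ_res + 1000)/(δ₀ + 1000) = (-4.0 + 1000)/(-31.0 + 1000) = 996.0/969.0 = 1.027864
f = 1.027864^(1/-0.0330) = exp(ln(1.027864)/-0.0330) = exp(0.02748/-0.0330)
f = exp(-0.8328) = 0.4348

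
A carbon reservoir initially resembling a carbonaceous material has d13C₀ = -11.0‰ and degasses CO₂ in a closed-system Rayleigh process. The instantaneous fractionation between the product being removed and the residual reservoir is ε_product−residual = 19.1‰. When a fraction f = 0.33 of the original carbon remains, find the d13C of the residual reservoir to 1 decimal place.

-31.7‰

Rayleigh residual: δ_res = (δ₀ + 1000)·f^(α−1) − 1000
α = ε/1000 + 1 = 1.01910, so α − 1 = 0.01910
f^(α−1) = 0.33^(0.01910) = 0.979047
δ_res = (-11.0 + 1000) × 0.979047 − 1000 = 968.278 − 1000 = -31.72‰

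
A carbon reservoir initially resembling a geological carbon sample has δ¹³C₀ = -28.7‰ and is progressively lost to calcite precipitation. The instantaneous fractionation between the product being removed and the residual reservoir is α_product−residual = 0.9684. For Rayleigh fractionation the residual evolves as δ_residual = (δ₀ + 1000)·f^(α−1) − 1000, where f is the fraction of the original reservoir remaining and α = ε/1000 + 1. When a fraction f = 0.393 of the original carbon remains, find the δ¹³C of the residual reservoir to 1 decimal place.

Rayleigh residual: δ_res = (δ₀ + 1000)·f^(α−1) − 1000
α − 1 = -0.03160
f^(α−1) = 0.393^(-0.03160) = 1.029952
δ_res = (-28.7 + 1000) × 1.029952 − 1000 = 1000.393 − 1000 = 0.39‰

0.4‰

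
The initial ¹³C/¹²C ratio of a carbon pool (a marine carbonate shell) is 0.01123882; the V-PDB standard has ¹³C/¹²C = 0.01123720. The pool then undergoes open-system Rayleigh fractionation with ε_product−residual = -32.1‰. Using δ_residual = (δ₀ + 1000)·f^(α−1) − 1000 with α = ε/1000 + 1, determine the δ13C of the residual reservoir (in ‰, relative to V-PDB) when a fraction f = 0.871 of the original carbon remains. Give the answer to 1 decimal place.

δ₀ = (0.01123882/0.01123720 − 1)×1000 = (1.000144 − 1)×1000 = 0.144‰
α − 1 = ε/1000 = -0.0321
f^(α−1) = 0.871^(-0.0321) = 1.004443
δ_res = (0.144 + 1000) × 1.004443 − 1000 = 1004.588 − 1000 = 4.59‰

4.6‰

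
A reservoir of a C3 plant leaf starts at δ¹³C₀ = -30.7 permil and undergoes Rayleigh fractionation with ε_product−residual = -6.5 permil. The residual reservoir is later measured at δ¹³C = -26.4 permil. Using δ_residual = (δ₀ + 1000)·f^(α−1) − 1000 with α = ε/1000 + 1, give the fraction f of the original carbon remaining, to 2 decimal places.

0.51

α − 1 = ε/1000 = -0.0065
(δ_res + 1000)/(δ₀ + 1000) = (-26.4 + 1000)/(-30.7 + 1000) = 973.6/969.3 = 1.004436
f = 1.004436^(1/-0.0065) = exp(ln(1.004436)/-0.0065) = exp(0.00443/-0.0065)
f = exp(-0.6810) = 0.5061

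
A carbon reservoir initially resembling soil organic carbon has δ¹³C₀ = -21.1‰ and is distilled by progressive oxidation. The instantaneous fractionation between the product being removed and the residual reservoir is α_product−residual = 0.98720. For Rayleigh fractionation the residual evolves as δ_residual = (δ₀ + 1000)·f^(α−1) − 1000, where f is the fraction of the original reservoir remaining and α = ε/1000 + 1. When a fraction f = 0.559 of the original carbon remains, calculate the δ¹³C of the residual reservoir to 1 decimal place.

Rayleigh residual: δ_res = (δ₀ + 1000)·f^(α−1) − 1000
α − 1 = -0.01280
f^(α−1) = 0.559^(-0.01280) = 1.007472
δ_res = (-21.1 + 1000) × 1.007472 − 1000 = 986.215 − 1000 = -13.79‰

-13.8‰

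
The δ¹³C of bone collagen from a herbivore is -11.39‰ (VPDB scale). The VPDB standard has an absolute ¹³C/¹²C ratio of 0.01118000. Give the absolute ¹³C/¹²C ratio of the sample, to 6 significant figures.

R_sample = R_standard × (δ¹³C/1000 + 1)
R_sample = 0.01118000 × (-11.39/1000 + 1) = 0.01118000 × 0.988610
R_sample = 0.0110527

0.0110527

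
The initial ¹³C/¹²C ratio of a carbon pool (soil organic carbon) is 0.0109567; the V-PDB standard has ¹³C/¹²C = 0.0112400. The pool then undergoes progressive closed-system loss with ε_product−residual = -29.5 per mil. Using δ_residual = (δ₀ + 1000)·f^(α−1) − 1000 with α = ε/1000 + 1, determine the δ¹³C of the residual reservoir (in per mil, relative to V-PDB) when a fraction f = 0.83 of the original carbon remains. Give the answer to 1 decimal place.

-19.8 per mil

δ₀ = (0.0109567/0.0112400 − 1)×1000 = (0.974795 − 1)×1000 = -25.205 per mil
α − 1 = ε/1000 = -0.0295
f^(α−1) = 0.83^(-0.0295) = 1.005512
δ_res = (-25.205 + 1000) × 1.005512 − 1000 = 980.168 − 1000 = -19.83 per mil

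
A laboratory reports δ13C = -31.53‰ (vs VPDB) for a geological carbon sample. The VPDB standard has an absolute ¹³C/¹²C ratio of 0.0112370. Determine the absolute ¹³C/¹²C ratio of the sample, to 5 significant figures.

0.010883

R_sample = R_standard × (δ13C/1000 + 1)
R_sample = 0.0112370 × (-31.53/1000 + 1) = 0.0112370 × 0.968470
R_sample = 0.0108827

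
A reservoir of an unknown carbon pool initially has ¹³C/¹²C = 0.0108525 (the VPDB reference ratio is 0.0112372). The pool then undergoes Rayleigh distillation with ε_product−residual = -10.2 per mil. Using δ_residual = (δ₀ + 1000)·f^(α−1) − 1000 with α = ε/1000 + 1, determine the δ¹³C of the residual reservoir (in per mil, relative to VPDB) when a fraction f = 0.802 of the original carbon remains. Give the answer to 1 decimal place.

-32.1 per mil

δ₀ = (0.0108525/0.0112372 − 1)×1000 = (0.965765 − 1)×1000 = -34.235 per mil
α − 1 = ε/1000 = -0.0102
f^(α−1) = 0.802^(-0.0102) = 1.002253
δ_res = (-34.235 + 1000) × 1.002253 − 1000 = 967.941 − 1000 = -32.06 per mil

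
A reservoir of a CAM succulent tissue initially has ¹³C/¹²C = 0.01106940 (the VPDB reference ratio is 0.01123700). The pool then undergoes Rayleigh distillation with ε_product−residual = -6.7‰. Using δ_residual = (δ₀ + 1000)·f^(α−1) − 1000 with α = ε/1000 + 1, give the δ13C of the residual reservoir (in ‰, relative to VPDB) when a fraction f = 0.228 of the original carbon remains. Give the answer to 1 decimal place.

-5.1‰

δ₀ = (0.01106940/0.01123700 − 1)×1000 = (0.985085 − 1)×1000 = -14.915‰
α − 1 = ε/1000 = -0.0067
f^(α−1) = 0.228^(-0.0067) = 1.009955
δ_res = (-14.915 + 1000) × 1.009955 − 1000 = 994.891 − 1000 = -5.11‰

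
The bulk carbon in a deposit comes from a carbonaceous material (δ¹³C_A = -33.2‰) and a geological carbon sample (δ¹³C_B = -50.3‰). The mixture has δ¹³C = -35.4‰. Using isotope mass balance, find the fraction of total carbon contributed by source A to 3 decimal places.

δ_mix = f_A·δ_A + (1 − f_A)·δ_B  ⇒  f_A = (δ_mix − δ_B)/(δ_A − δ_B)
f_A = (-35.4 − (-50.3)) / (-33.2 − (-50.3))
f_A = 14.9 / 17.1 = 0.8713

0.871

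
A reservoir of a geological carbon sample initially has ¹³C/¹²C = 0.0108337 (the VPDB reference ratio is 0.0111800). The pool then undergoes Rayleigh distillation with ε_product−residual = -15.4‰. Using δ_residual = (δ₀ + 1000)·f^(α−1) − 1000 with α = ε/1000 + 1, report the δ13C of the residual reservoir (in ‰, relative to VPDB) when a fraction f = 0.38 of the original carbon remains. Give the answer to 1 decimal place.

δ₀ = (0.0108337/0.0111800 − 1)×1000 = (0.969025 − 1)×1000 = -30.975‰
α − 1 = ε/1000 = -0.0154
f^(α−1) = 0.38^(-0.0154) = 1.015012
δ_res = (-30.975 + 1000) × 1.015012 − 1000 = 983.572 − 1000 = -16.43‰

-16.4‰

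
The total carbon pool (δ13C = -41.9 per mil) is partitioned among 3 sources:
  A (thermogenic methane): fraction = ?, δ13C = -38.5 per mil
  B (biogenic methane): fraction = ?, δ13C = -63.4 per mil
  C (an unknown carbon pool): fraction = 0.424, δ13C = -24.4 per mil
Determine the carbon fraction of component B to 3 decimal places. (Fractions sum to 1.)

Let f_B and f_A be the unknown fractions; fractions sum to 1 so f_B + f_A = 0.576.
Mass balance: Σ fᵢ·δᵢ = δ_bulk ⇒ f_B·(-63.4) + f_A·(-38.5) = -41.9 − (-10.346) = -31.554
Substitute f_A = 0.576 − f_B:
f_B·(-63.4 − -38.5) = -31.554 − 0.576×(-38.5) = -9.378
f_B = -9.378 / -24.9 = 0.3766

0.377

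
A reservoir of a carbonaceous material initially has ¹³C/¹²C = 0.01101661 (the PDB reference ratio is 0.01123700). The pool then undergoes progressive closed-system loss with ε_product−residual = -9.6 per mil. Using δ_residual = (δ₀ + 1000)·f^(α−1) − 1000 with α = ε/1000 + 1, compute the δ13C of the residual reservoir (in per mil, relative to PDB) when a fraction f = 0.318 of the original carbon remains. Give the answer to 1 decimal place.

δ₀ = (0.01101661/0.01123700 − 1)×1000 = (0.980387 − 1)×1000 = -19.613 per mil
α − 1 = ε/1000 = -0.0096
f^(α−1) = 0.318^(-0.0096) = 1.011059
δ_res = (-19.613 + 1000) × 1.011059 − 1000 = 991.230 − 1000 = -8.77 per mil

-8.8 per mil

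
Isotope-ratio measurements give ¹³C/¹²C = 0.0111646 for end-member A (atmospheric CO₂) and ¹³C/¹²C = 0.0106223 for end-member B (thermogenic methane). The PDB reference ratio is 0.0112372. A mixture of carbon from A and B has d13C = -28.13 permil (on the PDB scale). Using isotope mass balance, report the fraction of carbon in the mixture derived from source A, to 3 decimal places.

δ_A = (0.0111646/0.0112372 − 1)×1000 = (0.993539 − 1)×1000 = -6.461 permil
δ_B = (0.0106223/0.0112372 − 1)×1000 = (0.945280 − 1)×1000 = -54.720 permil
f_A = (δ_mix − δ_B)/(δ_A − δ_B) = (-28.13 − (-54.720))/(-6.461 − (-54.720))
f_A = 26.590 / 48.259 = 0.5510

0.551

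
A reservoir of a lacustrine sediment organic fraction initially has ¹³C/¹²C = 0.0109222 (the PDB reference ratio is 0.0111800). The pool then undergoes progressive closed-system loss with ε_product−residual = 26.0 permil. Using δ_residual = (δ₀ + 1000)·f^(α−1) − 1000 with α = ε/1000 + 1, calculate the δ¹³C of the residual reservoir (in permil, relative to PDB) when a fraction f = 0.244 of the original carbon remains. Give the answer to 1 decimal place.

-58.2 permil

δ₀ = (0.0109222/0.0111800 − 1)×1000 = (0.976941 − 1)×1000 = -23.059 permil
α − 1 = ε/1000 = 0.0260
f^(α−1) = 0.244^(0.0260) = 0.963989
δ_res = (-23.059 + 1000) × 0.963989 − 1000 = 941.760 − 1000 = -58.24 permil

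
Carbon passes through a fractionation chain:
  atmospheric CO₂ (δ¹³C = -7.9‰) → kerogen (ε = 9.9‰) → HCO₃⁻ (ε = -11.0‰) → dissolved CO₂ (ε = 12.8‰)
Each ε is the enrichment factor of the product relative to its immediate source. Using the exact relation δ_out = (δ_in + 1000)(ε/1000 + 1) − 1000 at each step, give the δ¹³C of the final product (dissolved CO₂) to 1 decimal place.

step 1: δ = (-7.90 + 1000)·(9.9/1000 + 1) − 1000 = 1.92‰
step 2: δ = (1.92 + 1000)·(-11.0/1000 + 1) − 1000 = -9.10‰
step 3: δ = (-9.10 + 1000)·(12.8/1000 + 1) − 1000 = 3.58‰

3.6‰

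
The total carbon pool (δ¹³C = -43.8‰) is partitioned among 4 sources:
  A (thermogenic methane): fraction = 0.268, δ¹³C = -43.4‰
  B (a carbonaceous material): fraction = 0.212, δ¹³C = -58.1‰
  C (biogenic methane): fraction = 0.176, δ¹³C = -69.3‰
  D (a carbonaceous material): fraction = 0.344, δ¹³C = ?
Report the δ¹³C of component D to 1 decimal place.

-22.3‰

Isotope mass balance: δ_bulk = Σ fᵢ·δᵢ.
-43.8 = 0.268×(-43.4) + 0.212×(-58.1) + 0.176×(-69.3) + 0.344×δ_D
0.344·δ_D = -43.8 − (-36.145) = -7.655
δ_D = -7.655 / 0.344 = -22.25‰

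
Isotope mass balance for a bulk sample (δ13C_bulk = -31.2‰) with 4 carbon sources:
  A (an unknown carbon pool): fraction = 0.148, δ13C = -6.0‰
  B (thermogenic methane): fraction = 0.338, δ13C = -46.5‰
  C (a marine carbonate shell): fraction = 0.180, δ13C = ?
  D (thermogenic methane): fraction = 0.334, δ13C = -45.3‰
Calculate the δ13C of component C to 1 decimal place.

Isotope mass balance: δ_bulk = Σ fᵢ·δᵢ.
-31.2 = 0.148×(-6.0) + 0.338×(-46.5) + 0.180×δ_C + 0.334×(-45.3)
0.180·δ_C = -31.2 − (-31.735) = 0.535
δ_C = 0.535 / 0.180 = 2.97‰

3.0‰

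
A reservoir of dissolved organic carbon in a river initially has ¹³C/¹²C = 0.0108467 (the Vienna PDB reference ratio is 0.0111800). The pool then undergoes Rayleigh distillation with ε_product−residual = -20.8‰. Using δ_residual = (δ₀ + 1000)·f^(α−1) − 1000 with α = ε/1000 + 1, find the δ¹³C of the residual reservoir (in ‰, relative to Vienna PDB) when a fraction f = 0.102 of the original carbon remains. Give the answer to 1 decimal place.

δ₀ = (0.0108467/0.0111800 − 1)×1000 = (0.970188 − 1)×1000 = -29.812‰
α − 1 = ε/1000 = -0.0208
f^(α−1) = 0.102^(-0.0208) = 1.048627
δ_res = (-29.812 + 1000) × 1.048627 − 1000 = 1017.365 − 1000 = 17.37‰

17.4‰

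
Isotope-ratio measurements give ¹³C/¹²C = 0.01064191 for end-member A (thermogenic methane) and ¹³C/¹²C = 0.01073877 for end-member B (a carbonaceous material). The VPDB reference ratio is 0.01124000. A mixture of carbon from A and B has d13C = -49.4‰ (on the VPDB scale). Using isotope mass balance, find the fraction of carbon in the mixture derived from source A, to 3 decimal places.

0.558

δ_A = (0.01064191/0.01124000 − 1)×1000 = (0.946789 − 1)×1000 = -53.211‰
δ_B = (0.01073877/0.01124000 − 1)×1000 = (0.955407 − 1)×1000 = -44.593‰
f_A = (δ_mix − δ_B)/(δ_A − δ_B) = (-49.4 − (-44.593))/(-53.211 − (-44.593))
f_A = -4.807 / -8.617 = 0.5578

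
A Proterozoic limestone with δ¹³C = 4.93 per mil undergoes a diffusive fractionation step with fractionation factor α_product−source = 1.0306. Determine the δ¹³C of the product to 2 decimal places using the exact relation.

δ_product = (δ_source + 1000)·α − 1000
δ_product = (4.93 + 1000) × 1.0306 − 1000
δ_product = 1035.681 − 1000 = 35.681 per mil

35.68 per mil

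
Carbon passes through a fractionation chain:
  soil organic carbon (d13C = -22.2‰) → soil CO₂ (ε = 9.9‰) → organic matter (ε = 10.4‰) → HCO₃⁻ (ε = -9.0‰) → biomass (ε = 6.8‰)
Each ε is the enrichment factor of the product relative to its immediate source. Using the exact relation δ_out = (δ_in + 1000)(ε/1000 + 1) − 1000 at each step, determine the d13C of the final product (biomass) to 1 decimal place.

-4.5‰

step 1: δ = (-22.20 + 1000)·(9.9/1000 + 1) − 1000 = -12.52‰
step 2: δ = (-12.52 + 1000)·(10.4/1000 + 1) − 1000 = -2.25‰
step 3: δ = (-2.25 + 1000)·(-9.0/1000 + 1) − 1000 = -11.23‰
step 4: δ = (-11.23 + 1000)·(6.8/1000 + 1) − 1000 = -4.51‰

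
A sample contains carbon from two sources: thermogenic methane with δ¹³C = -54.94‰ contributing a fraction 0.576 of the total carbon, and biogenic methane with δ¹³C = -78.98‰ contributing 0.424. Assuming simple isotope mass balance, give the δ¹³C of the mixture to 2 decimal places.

-65.13‰

δ_mix = f_A·δ_A + f_B·δ_B
δ_mix = 0.576 × (-54.94) + 0.424 × (-78.98)
δ_mix = -31.645 + -33.488 = -65.133‰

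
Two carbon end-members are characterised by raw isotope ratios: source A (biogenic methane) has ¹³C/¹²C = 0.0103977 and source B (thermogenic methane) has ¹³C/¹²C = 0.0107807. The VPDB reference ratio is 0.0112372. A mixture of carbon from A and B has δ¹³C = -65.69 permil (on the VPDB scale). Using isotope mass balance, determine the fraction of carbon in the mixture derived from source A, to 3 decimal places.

δ_A = (0.0103977/0.0112372 − 1)×1000 = (0.925293 − 1)×1000 = -74.707 permil
δ_B = (0.0107807/0.0112372 − 1)×1000 = (0.959376 − 1)×1000 = -40.624 permil
f_A = (δ_mix − δ_B)/(δ_A − δ_B) = (-65.69 − (-40.624))/(-74.707 − (-40.624))
f_A = -25.066 / -34.083 = 0.7354

0.735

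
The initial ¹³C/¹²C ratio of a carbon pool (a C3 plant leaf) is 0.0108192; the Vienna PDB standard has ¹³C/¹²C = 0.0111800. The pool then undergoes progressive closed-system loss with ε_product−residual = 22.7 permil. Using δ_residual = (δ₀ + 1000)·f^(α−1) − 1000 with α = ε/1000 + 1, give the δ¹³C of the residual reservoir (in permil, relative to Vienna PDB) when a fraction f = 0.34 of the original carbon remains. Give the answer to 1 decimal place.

-55.7 permil

δ₀ = (0.0108192/0.0111800 − 1)×1000 = (0.967728 − 1)×1000 = -32.272 permil
α − 1 = ε/1000 = 0.0227
f^(α−1) = 0.34^(0.0227) = 0.975808
δ_res = (-32.272 + 1000) × 0.975808 − 1000 = 944.317 − 1000 = -55.68 permil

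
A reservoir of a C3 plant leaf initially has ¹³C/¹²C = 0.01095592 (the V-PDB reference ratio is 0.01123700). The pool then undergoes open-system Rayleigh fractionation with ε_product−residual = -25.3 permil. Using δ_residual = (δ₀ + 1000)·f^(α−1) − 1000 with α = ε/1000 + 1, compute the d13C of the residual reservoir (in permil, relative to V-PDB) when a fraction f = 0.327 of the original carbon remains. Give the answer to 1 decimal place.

3.0 permil

δ₀ = (0.01095592/0.01123700 − 1)×1000 = (0.974986 − 1)×1000 = -25.014 permil
α − 1 = ε/1000 = -0.0253
f^(α−1) = 0.327^(-0.0253) = 1.028684
δ_res = (-25.014 + 1000) × 1.028684 − 1000 = 1002.953 − 1000 = 2.95 permil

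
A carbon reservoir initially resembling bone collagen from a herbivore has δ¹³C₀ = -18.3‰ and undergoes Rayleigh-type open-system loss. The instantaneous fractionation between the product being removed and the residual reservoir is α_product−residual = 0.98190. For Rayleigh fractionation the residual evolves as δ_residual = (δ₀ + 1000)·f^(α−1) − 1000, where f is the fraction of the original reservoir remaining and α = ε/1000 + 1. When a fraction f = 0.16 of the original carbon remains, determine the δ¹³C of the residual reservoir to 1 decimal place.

14.8‰

Rayleigh residual: δ_res = (δ₀ + 1000)·f^(α−1) − 1000
α − 1 = -0.01810
f^(α−1) = 0.16^(-0.01810) = 1.033726
δ_res = (-18.3 + 1000) × 1.033726 − 1000 = 1014.809 − 1000 = 14.81‰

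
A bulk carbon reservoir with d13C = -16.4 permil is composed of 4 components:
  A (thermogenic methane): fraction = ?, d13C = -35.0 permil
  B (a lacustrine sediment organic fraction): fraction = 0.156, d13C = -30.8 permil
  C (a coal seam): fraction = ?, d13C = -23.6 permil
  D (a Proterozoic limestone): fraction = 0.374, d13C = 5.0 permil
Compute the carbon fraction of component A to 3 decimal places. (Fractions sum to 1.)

Let f_A and f_C be the unknown fractions; fractions sum to 1 so f_A + f_C = 0.470.
Mass balance: Σ fᵢ·δᵢ = δ_bulk ⇒ f_A·(-35.0) + f_C·(-23.6) = -16.4 − (-2.935) = -13.465
Substitute f_C = 0.470 − f_A:
f_A·(-35.0 − -23.6) = -13.465 − 0.470×(-23.6) = -2.373
f_A = -2.373 / -11.4 = 0.2082

0.208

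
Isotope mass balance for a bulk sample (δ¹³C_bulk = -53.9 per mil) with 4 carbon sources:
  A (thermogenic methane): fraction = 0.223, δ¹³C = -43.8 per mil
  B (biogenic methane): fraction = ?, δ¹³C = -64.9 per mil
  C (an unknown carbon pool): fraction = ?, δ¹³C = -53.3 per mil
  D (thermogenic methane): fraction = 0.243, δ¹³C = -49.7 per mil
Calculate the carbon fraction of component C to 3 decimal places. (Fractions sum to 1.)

0.224

Let f_C and f_B be the unknown fractions; fractions sum to 1 so f_C + f_B = 0.534.
Mass balance: Σ fᵢ·δᵢ = δ_bulk ⇒ f_C·(-53.3) + f_B·(-64.9) = -53.9 − (-21.845) = -32.055
Substitute f_B = 0.534 − f_C:
f_C·(-53.3 − -64.9) = -32.055 − 0.534×(-64.9) = 2.601
f_C = 2.601 / 11.6 = 0.2242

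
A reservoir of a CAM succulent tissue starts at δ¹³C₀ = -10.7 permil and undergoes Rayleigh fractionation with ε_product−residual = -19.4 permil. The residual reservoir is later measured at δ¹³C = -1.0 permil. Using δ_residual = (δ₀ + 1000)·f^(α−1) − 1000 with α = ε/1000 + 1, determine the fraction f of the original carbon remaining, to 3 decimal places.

α − 1 = ε/1000 = -0.0194
(δ_res + 1000)/(δ₀ + 1000) = (-1.0 + 1000)/(-10.7 + 1000) = 999.0/989.3 = 1.009805
f = 1.009805^(1/-0.0194) = exp(ln(1.009805)/-0.0194) = exp(0.00976/-0.0194)
f = exp(-0.5029) = 0.6047

0.605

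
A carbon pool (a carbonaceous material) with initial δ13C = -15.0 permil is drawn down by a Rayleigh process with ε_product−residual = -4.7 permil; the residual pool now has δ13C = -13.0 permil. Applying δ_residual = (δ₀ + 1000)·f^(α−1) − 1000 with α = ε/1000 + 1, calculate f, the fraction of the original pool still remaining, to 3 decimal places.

0.649

α − 1 = ε/1000 = -0.0047
(δ_res + 1000)/(δ₀ + 1000) = (-13.0 + 1000)/(-15.0 + 1000) = 987.0/985.0 = 1.002030
f = 1.002030^(1/-0.0047) = exp(ln(1.002030)/-0.0047) = exp(0.00203/-0.0047)
f = exp(-0.4316) = 0.6495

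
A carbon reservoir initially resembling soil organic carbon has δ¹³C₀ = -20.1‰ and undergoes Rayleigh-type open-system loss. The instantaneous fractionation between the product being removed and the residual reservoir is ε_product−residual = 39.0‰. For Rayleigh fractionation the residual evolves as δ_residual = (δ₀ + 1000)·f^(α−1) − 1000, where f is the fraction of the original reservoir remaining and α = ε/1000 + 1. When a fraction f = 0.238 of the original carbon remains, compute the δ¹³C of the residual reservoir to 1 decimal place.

Rayleigh residual: δ_res = (δ₀ + 1000)·f^(α−1) − 1000
α = ε/1000 + 1 = 1.03900, so α − 1 = 0.03900
f^(α−1) = 0.238^(0.03900) = 0.945554
δ_res = (-20.1 + 1000) × 0.945554 − 1000 = 926.549 − 1000 = -73.45‰

-73.5‰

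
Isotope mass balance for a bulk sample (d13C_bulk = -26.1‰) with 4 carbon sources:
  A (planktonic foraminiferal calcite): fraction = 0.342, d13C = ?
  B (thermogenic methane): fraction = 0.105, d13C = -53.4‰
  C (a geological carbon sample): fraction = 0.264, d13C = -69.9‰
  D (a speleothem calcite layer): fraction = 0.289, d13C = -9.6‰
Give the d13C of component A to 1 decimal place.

2.1‰

Isotope mass balance: δ_bulk = Σ fᵢ·δᵢ.
-26.1 = 0.342×δ_A + 0.105×(-53.4) + 0.264×(-69.9) + 0.289×(-9.6)
0.342·δ_A = -26.1 − (-26.835) = 0.735
δ_A = 0.735 / 0.342 = 2.15‰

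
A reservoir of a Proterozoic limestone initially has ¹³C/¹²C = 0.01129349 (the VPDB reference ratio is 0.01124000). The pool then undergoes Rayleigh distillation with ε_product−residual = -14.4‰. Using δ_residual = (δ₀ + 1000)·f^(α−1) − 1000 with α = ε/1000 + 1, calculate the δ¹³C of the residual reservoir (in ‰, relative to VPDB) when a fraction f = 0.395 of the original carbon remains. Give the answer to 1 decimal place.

18.3‰

δ₀ = (0.01129349/0.01124000 − 1)×1000 = (1.004759 − 1)×1000 = 4.759‰
α − 1 = ε/1000 = -0.0144
f^(α−1) = 0.395^(-0.0144) = 1.013466
δ_res = (4.759 + 1000) × 1.013466 − 1000 = 1018.289 − 1000 = 18.29‰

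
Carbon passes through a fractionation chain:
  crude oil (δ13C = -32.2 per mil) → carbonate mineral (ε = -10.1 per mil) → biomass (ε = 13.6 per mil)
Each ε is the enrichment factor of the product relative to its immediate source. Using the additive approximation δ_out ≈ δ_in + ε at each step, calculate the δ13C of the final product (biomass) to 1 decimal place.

-28.7 per mil

step 1: δ ≈ -32.2 + (-10.1) = -42.3 per mil
step 2: δ ≈ -42.3 + (13.6) = -28.7 per mil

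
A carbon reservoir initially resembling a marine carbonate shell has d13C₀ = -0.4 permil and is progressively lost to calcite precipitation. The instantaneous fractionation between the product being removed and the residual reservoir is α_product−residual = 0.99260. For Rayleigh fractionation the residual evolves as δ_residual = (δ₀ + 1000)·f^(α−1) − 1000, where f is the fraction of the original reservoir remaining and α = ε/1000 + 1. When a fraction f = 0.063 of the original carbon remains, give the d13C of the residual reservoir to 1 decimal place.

20.3 permil

Rayleigh residual: δ_res = (δ₀ + 1000)·f^(α−1) − 1000
α − 1 = -0.00740
f^(α−1) = 0.063^(-0.00740) = 1.020669
δ_res = (-0.4 + 1000) × 1.020669 − 1000 = 1020.261 − 1000 = 20.26 permil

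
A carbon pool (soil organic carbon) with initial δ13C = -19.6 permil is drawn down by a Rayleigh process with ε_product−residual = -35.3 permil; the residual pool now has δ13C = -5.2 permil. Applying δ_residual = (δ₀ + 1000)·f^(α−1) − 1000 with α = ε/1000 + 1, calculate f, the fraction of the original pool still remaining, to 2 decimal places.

α − 1 = ε/1000 = -0.0353
(δ_res + 1000)/(δ₀ + 1000) = (-5.2 + 1000)/(-19.6 + 1000) = 994.8/980.4 = 1.014688
f = 1.014688^(1/-0.0353) = exp(ln(1.014688)/-0.0353) = exp(0.01458/-0.0353)
f = exp(-0.4131) = 0.6616

0.66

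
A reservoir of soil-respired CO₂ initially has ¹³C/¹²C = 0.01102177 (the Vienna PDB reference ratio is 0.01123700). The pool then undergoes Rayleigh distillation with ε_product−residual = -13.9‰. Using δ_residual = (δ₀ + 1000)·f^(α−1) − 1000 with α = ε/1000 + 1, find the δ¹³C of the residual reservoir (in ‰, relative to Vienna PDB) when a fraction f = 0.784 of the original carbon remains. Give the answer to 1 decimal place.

δ₀ = (0.01102177/0.01123700 − 1)×1000 = (0.980846 − 1)×1000 = -19.154‰
α − 1 = ε/1000 = -0.0139
f^(α−1) = 0.784^(-0.0139) = 1.003388
δ_res = (-19.154 + 1000) × 1.003388 − 1000 = 984.170 − 1000 = -15.83‰

-15.8‰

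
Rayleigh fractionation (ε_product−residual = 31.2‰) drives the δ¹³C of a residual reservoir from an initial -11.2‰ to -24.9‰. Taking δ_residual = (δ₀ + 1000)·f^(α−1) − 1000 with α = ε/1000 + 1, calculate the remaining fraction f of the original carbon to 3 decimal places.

0.639

α − 1 = ε/1000 = 0.0312
(δ_res + 1000)/(δ₀ + 1000) = (-24.9 + 1000)/(-11.2 + 1000) = 975.1/988.8 = 0.986145
f = 0.986145^(1/0.0312) = exp(ln(0.986145)/0.0312) = exp(-0.01395/0.0312)
f = exp(-0.4472) = 0.6394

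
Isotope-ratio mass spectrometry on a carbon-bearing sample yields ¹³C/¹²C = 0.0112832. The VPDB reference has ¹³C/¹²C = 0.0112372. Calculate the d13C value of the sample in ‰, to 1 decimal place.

4.1‰

d13C = (R_sample / R_standard − 1) × 1000
R_sample / R_standard = 0.0112832 / 0.0112372 = 1.004094
d13C = (1.004094 − 1) × 1000 = 4.09‰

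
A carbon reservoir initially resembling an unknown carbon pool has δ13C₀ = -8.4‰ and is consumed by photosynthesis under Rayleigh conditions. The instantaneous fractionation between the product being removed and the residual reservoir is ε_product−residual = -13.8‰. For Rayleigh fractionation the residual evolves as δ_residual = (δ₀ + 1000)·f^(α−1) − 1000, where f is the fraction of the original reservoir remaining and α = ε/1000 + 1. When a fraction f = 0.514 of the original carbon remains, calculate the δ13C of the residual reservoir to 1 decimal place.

Rayleigh residual: δ_res = (δ₀ + 1000)·f^(α−1) − 1000
α = ε/1000 + 1 = 0.98620, so α − 1 = -0.01380
f^(α−1) = 0.514^(-0.01380) = 1.009227
δ_res = (-8.4 + 1000) × 1.009227 − 1000 = 1000.749 − 1000 = 0.75‰

0.7‰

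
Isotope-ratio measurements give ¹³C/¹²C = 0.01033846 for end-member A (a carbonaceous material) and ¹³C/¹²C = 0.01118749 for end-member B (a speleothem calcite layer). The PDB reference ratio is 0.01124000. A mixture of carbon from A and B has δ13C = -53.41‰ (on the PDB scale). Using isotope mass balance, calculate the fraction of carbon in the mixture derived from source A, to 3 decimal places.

0.645

δ_A = (0.01033846/0.01124000 − 1)×1000 = (0.919792 − 1)×1000 = -80.208‰
δ_B = (0.01118749/0.01124000 − 1)×1000 = (0.995328 − 1)×1000 = -4.672‰
f_A = (δ_mix − δ_B)/(δ_A − δ_B) = (-53.41 − (-4.672))/(-80.208 − (-4.672))
f_A = -48.738 / -75.536 = 0.6452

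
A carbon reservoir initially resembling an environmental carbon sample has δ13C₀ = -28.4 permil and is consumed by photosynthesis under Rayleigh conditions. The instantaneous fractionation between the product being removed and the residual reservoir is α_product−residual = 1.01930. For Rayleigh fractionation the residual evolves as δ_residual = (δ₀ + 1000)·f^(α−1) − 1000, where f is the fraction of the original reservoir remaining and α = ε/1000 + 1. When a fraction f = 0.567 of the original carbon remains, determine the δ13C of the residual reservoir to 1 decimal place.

Rayleigh residual: δ_res = (δ₀ + 1000)·f^(α−1) − 1000
α − 1 = 0.01930
f^(α−1) = 0.567^(0.01930) = 0.989109
δ_res = (-28.4 + 1000) × 0.989109 − 1000 = 961.018 − 1000 = -38.98 permil

-39.0 permil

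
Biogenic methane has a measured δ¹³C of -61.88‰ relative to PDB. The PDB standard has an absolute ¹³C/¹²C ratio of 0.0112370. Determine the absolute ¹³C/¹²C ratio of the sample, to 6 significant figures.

R_sample = R_standard × (δ¹³C/1000 + 1)
R_sample = 0.0112370 × (-61.88/1000 + 1) = 0.0112370 × 0.938120
R_sample = 0.0105417

0.0105417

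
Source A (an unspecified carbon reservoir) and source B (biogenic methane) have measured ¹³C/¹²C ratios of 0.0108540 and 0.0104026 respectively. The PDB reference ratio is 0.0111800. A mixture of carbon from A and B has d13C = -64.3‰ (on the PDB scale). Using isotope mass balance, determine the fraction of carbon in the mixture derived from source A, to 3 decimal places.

0.130

δ_A = (0.0108540/0.0111800 − 1)×1000 = (0.970841 − 1)×1000 = -29.159‰
δ_B = (0.0104026/0.0111800 − 1)×1000 = (0.930465 − 1)×1000 = -69.535‰
f_A = (δ_mix − δ_B)/(δ_A − δ_B) = (-64.3 − (-69.535))/(-29.159 − (-69.535))
f_A = 5.235 / 40.376 = 0.1297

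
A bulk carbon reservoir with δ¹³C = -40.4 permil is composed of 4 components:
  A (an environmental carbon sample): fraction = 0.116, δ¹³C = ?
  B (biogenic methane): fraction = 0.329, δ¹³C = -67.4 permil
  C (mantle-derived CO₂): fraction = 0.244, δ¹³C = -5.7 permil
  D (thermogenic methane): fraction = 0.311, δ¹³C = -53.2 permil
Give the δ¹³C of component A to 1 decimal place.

Isotope mass balance: δ_bulk = Σ fᵢ·δᵢ.
-40.4 = 0.116×δ_A + 0.329×(-67.4) + 0.244×(-5.7) + 0.311×(-53.2)
0.116·δ_A = -40.4 − (-40.111) = -0.289
δ_A = -0.289 / 0.116 = -2.49 permil

-2.5 permil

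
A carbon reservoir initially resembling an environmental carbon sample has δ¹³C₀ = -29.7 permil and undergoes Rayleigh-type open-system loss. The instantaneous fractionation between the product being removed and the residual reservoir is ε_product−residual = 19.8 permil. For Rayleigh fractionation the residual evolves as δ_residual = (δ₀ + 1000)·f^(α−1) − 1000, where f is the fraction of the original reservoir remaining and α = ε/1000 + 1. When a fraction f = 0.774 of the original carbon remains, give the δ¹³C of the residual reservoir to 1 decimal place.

-34.6 permil

Rayleigh residual: δ_res = (δ₀ + 1000)·f^(α−1) − 1000
α = ε/1000 + 1 = 1.01980, so α − 1 = 0.01980
f^(α−1) = 0.774^(0.01980) = 0.994940
δ_res = (-29.7 + 1000) × 0.994940 − 1000 = 965.391 − 1000 = -34.61 permil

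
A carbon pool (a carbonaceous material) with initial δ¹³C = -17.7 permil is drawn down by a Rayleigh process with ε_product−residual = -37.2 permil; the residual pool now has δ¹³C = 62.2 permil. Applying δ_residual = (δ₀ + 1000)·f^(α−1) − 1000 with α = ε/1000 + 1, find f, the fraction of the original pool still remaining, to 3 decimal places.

α − 1 = ε/1000 = -0.0372
(δ_res + 1000)/(δ₀ + 1000) = (62.2 + 1000)/(-17.7 + 1000) = 1062.2/982.3 = 1.081340
f = 1.081340^(1/-0.0372) = exp(ln(1.081340)/-0.0372) = exp(0.07820/-0.0372)
f = exp(-2.1022) = 0.1222

0.122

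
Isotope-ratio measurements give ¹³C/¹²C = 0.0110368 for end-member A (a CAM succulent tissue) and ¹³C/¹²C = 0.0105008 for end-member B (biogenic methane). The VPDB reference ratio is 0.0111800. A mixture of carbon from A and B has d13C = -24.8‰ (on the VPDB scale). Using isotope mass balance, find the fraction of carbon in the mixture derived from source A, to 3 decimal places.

δ_A = (0.0110368/0.0111800 − 1)×1000 = (0.987191 − 1)×1000 = -12.809‰
δ_B = (0.0105008/0.0111800 − 1)×1000 = (0.939249 − 1)×1000 = -60.751‰
f_A = (δ_mix − δ_B)/(δ_A − δ_B) = (-24.8 − (-60.751))/(-12.809 − (-60.751))
f_A = 35.951 / 47.943 = 0.7499

0.750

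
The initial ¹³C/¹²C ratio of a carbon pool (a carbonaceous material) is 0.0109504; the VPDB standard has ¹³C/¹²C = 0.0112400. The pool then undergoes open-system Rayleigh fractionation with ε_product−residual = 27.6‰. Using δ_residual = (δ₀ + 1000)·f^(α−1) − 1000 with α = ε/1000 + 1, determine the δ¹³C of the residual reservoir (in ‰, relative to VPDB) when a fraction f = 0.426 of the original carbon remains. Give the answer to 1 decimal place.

δ₀ = (0.0109504/0.0112400 − 1)×1000 = (0.974235 − 1)×1000 = -25.765‰
α − 1 = ε/1000 = 0.0276
f^(α−1) = 0.426^(0.0276) = 0.976724
δ_res = (-25.765 + 1000) × 0.976724 − 1000 = 951.558 − 1000 = -48.44‰

-48.4‰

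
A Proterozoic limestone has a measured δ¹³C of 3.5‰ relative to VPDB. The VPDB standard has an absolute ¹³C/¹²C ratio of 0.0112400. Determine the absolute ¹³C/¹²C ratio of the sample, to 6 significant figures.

0.0112793

R_sample = R_standard × (δ¹³C/1000 + 1)
R_sample = 0.0112400 × (3.5/1000 + 1) = 0.0112400 × 1.003500
R_sample = 0.0112793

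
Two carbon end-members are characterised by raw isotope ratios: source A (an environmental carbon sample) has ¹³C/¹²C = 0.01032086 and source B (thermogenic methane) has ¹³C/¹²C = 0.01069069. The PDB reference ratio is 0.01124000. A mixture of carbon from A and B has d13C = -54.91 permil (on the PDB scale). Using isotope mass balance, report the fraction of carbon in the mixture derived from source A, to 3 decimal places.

δ_A = (0.01032086/0.01124000 − 1)×1000 = (0.918226 − 1)×1000 = -81.774 permil
δ_B = (0.01069069/0.01124000 − 1)×1000 = (0.951129 − 1)×1000 = -48.871 permil
f_A = (δ_mix − δ_B)/(δ_A − δ_B) = (-54.91 − (-48.871))/(-81.774 − (-48.871))
f_A = -6.039 / -32.903 = 0.1835

0.184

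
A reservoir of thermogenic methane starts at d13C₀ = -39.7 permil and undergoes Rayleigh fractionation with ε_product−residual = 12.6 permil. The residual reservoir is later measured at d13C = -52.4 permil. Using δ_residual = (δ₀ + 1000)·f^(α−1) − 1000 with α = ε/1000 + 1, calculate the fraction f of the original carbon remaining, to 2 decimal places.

0.35

α − 1 = ε/1000 = 0.0126
(δ_res + 1000)/(δ₀ + 1000) = (-52.4 + 1000)/(-39.7 + 1000) = 947.6/960.3 = 0.986775
f = 0.986775^(1/0.0126) = exp(ln(0.986775)/0.0126) = exp(-0.01331/0.0126)
f = exp(-1.0566) = 0.3476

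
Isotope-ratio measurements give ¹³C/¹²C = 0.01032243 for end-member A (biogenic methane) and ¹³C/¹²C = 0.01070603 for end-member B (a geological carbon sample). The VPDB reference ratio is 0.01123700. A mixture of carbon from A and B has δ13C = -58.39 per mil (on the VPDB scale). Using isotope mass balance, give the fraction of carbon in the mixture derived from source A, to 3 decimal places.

δ_A = (0.01032243/0.01123700 − 1)×1000 = (0.918611 − 1)×1000 = -81.389 per mil
δ_B = (0.01070603/0.01123700 − 1)×1000 = (0.952748 − 1)×1000 = -47.252 per mil
f_A = (δ_mix − δ_B)/(δ_A − δ_B) = (-58.39 − (-47.252))/(-81.389 − (-47.252))
f_A = -11.138 / -34.137 = 0.3263

0.326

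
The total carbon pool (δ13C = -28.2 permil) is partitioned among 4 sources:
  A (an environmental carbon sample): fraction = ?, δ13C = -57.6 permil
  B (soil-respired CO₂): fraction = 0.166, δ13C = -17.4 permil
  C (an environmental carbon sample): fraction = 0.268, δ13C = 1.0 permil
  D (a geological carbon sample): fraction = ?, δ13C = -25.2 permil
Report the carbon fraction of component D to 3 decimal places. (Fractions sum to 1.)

0.217

Let f_D and f_A be the unknown fractions; fractions sum to 1 so f_D + f_A = 0.566.
Mass balance: Σ fᵢ·δᵢ = δ_bulk ⇒ f_D·(-25.2) + f_A·(-57.6) = -28.2 − (-2.620) = -25.580
Substitute f_A = 0.566 − f_D:
f_D·(-25.2 − -57.6) = -25.580 − 0.566×(-57.6) = 7.022
f_D = 7.022 / 32.4 = 0.2167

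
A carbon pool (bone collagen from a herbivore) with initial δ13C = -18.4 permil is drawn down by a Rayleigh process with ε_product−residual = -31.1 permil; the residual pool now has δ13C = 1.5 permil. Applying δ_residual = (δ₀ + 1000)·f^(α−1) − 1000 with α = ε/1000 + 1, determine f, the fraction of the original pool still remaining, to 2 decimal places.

α − 1 = ε/1000 = -0.0311
(δ_res + 1000)/(δ₀ + 1000) = (1.5 + 1000)/(-18.4 + 1000) = 1001.5/981.6 = 1.020273
f = 1.020273^(1/-0.0311) = exp(ln(1.020273)/-0.0311) = exp(0.02007/-0.0311)
f = exp(-0.6453) = 0.5245

0.52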